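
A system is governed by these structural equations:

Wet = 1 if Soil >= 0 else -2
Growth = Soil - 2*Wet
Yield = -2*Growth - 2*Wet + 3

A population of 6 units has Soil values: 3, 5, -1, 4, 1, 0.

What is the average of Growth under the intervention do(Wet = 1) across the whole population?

The intervention sets Wet=1 in all 6 units regardless of Soil. Recomputing Growth per unit gives 1, 3, -3, 2, -1, -2; average 0.

0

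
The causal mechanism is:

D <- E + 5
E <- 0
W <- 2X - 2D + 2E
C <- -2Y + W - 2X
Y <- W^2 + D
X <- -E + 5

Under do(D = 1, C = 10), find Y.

The joint intervention fixes D = 1, C = 10, removing each variable's own equation.
X = -E + 5  [with E=0]  = 5
W = 2X - 2D + 2E  [with X=5, D=1, E=0]  = 8
Y = W^2 + D  [with W=8, D=1]  = 65

65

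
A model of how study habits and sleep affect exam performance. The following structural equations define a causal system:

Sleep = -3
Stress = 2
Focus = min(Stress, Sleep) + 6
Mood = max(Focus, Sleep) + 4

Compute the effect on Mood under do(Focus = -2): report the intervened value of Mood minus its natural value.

The intervention breaks the incoming arrows to Focus: Focus = min(Stress, Sleep) + 6 no longer applies, and Focus = -2.
Mood = max(Focus, Sleep) + 4  [with Focus=-2, Sleep=-3]  = 2
Without intervention: Focus = min(Stress, Sleep) + 6  [with Stress=2, Sleep=-3]  = 3; Mood = max(Focus, Sleep) + 4  [with Focus=3, Sleep=-3]  = 7.
Change = 2 − 7 = -5.

-5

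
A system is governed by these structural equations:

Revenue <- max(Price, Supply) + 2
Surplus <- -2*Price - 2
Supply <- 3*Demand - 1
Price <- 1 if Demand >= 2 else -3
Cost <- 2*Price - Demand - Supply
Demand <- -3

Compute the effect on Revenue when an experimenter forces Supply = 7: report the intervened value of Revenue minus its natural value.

10

do(Supply=7) replaces the equation Supply <- 3*Demand - 1 with the constant Supply = 7.
Price = 1 if Demand >= 2 else -3  [with Demand=-3]  = -3
Revenue = max(Price, Supply) + 2  [with Price=-3, Supply=7]  = 9
Without intervention: Price = 1 if Demand >= 2 else -3  [with Demand=-3]  = -3; Supply = 3*Demand - 1  [with Demand=-3]  = -10; Revenue = max(Price, Supply) + 2  [with Price=-3, Supply=-10]  = -1.
Change = 9 − (-1) = 10.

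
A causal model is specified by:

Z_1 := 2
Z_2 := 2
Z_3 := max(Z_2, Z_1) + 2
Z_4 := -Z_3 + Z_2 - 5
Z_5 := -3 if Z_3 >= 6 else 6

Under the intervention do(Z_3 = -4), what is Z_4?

1

The intervention breaks the incoming arrows to Z_3: Z_3 := max(Z_2, Z_1) + 2 no longer applies, and Z_3 = -4.
Z_4 = -Z_3 + Z_2 - 5  [with Z_3=-4, Z_2=2]  = 1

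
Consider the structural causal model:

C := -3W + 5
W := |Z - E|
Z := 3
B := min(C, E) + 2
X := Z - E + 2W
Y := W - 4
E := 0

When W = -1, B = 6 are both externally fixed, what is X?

1

The joint intervention fixes W = -1, B = 6, removing each variable's own equation.
X = Z - E + 2W  [with Z=3, E=0, W=-1]  = 1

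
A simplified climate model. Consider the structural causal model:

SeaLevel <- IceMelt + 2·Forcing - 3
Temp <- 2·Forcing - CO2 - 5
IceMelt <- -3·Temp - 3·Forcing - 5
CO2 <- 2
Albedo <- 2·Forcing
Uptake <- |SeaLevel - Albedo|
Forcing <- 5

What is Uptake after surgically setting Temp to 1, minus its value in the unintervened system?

The intervention breaks the incoming arrows to Temp: Temp <- 2·Forcing - CO2 - 5 no longer applies, and Temp = 1.
IceMelt = -3·Temp - 3·Forcing - 5  [with Temp=1, Forcing=5]  = -23
Albedo = 2·Forcing  [with Forcing=5]  = 10
SeaLevel = IceMelt + 2·Forcing - 3  [with IceMelt=-23, Forcing=5]  = -16
Uptake = |SeaLevel - Albedo|  [with SeaLevel=-16, Albedo=10]  = 26
Without intervention: Temp = 2·Forcing - CO2 - 5  [with Forcing=5, CO2=2]  = 3; IceMelt = -3·Temp - 3·Forcing - 5  [with Temp=3, Forcing=5]  = -29; Albedo = 2·Forcing  [with Forcing=5]  = 10; SeaLevel = IceMelt + 2·Forcing - 3  [with IceMelt=-29, Forcing=5]  = -22; Uptake = |SeaLevel - Albedo|  [with SeaLevel=-22, Albedo=10]  = 32.
Change = 26 − 32 = -6.

-6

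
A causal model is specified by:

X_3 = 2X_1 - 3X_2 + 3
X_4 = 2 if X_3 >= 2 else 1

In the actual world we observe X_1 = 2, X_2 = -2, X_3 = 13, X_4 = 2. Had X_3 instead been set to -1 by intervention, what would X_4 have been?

1

The intervention breaks the incoming arrows to X_3: X_3 = 2X_1 - 3X_2 + 3 no longer applies, and X_3 = -1.
X_4 = 2 if X_3 >= 2 else 1  [with X_3=-1]  = 1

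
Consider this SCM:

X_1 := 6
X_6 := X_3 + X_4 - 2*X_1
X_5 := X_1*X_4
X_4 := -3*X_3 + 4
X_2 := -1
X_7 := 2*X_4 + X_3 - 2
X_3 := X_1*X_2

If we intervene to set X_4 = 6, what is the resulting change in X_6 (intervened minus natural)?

Under do(X_4=6), the mechanism X_4 := -3*X_3 + 4 is discarded; X_4 is fixed at 6.
X_3 = X_1*X_2  [with X_1=6, X_2=-1]  = -6
X_6 = X_3 + X_4 - 2*X_1  [with X_3=-6, X_4=6, X_1=6]  = -12
Without intervention: X_3 = X_1*X_2  [with X_1=6, X_2=-1]  = -6; X_4 = -3*X_3 + 4  [with X_3=-6]  = 22; X_6 = X_3 + X_4 - 2*X_1  [with X_3=-6, X_4=22, X_1=6]  = 4.
Change = -12 − 4 = -16.

-16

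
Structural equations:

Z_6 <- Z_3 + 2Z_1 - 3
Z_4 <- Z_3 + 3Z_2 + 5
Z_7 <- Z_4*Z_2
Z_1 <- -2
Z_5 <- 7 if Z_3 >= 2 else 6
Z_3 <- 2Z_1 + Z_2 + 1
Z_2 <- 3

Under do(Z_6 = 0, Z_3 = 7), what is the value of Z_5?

7

Under do(Z_6 = 0, Z_3 = 7), each intervened variable's structural equation is replaced by its fixed value.
Z_5 = 7 if Z_3 >= 2 else 6  [with Z_3=7]  = 7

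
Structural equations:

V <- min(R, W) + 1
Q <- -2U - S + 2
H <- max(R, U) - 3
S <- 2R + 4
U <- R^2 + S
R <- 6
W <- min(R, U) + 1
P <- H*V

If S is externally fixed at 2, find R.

Under do(S=2), the mechanism S <- 2R + 4 is discarded; S is fixed at 2.
R is not downstream of the intervention, so its value is determined by the original equations.

6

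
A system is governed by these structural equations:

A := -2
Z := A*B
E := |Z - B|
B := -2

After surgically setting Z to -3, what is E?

1

The intervention breaks the incoming arrows to Z: Z := A*B no longer applies, and Z = -3.
E = |Z - B|  [with Z=-3, B=-2]  = 1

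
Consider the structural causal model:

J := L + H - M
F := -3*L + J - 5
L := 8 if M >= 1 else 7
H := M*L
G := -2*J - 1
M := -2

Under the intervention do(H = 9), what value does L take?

7

Under do(H=9), the mechanism H := M*L is discarded; H is fixed at 9.
Since L is not a descendant of the intervened variable, it is unaffected.
L = 8 if M >= 1 else 7  [with M=-2]  = 7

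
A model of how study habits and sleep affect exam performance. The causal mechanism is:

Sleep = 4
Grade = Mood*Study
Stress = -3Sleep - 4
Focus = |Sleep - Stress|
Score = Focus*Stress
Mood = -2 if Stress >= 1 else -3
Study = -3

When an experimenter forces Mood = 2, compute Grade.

Intervening sets Mood = 2 and removes its equation (Mood = -2 if Stress >= 1 else -3).
Grade = Mood*Study  [with Mood=2, Study=-3]  = -6

-6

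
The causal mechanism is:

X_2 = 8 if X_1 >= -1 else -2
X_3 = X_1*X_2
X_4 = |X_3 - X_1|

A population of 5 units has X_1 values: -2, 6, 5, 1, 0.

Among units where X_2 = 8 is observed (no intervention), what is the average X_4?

21

Observing X_2=8 restricts to units where X_2's equation naturally yields 8: X_1 ∈ {6, 5, 1, 0}. In that subpopulation X_4 = 42, 35, 7, 0, mean 21.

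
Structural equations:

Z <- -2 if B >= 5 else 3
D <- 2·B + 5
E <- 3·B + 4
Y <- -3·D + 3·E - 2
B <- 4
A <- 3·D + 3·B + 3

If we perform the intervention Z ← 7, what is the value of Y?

The intervention breaks the incoming arrows to Z: Z <- -2 if B >= 5 else 3 no longer applies, and Z = 7.
Since Y is not a descendant of the intervened variable, it is unaffected.
D = 2·B + 5  [with B=4]  = 13
E = 3·B + 4  [with B=4]  = 16
Y = -3·D + 3·E - 2  [with D=13, E=16]  = 7

7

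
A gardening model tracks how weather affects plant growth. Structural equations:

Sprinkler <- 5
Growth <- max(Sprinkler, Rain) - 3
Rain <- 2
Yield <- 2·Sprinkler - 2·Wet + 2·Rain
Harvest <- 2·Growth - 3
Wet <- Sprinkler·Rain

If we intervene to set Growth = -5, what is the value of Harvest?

-13

Under do(Growth=-5), the mechanism Growth <- max(Sprinkler, Rain) - 3 is discarded; Growth is fixed at -5.
Harvest = 2·Growth - 3  [with Growth=-5]  = -13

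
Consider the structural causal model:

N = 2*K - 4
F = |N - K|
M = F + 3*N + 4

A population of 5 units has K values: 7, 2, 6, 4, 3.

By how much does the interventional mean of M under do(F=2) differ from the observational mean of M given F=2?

Under do(F=2), F's equation is replaced by F=2 for every unit. Per-unit M: 36, 6, 30, 18, 12. Mean = 20.4.
E[M|F=2] averages over only the 2 units with F=2 (K = 2, 6): M = 6, 30, mean 18.
Difference = 20.4 − 18 = 2.4.

2.4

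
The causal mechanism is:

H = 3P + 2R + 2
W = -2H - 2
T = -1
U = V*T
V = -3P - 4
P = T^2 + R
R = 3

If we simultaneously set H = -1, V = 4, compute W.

Setting H = -1, V = 4 by intervention discards those variables' equations.
W = -2H - 2  [with H=-1]  = 0

0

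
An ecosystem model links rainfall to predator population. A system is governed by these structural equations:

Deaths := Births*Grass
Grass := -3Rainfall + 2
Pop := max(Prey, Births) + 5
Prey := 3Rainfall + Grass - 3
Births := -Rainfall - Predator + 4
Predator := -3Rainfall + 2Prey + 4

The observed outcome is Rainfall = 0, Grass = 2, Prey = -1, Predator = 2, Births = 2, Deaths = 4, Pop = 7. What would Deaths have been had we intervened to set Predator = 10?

-12

Under do(Predator=10), the mechanism Predator := -3Rainfall + 2Prey + 4 is discarded; Predator is fixed at 10.
Grass = -3Rainfall + 2  [with Rainfall=0]  = 2
Births = -Rainfall - Predator + 4  [with Rainfall=0, Predator=10]  = -6
Deaths = Births*Grass  [with Births=-6, Grass=2]  = -12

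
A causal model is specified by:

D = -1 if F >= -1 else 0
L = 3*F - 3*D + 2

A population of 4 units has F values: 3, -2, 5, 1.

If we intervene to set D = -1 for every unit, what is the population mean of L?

The intervention sets D=-1 in all 4 units regardless of F. Recomputing L per unit gives 14, -1, 20, 8; average 10.25.

10.25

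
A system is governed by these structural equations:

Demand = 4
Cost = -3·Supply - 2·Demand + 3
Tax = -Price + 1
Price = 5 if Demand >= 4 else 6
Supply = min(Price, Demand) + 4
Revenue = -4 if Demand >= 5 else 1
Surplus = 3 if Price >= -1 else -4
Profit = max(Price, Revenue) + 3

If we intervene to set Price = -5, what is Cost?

Under do(Price=-5), the mechanism Price = 5 if Demand >= 4 else 6 is discarded; Price is fixed at -5.
Supply = min(Price, Demand) + 4  [with Price=-5, Demand=4]  = -1
Cost = -3·Supply - 2·Demand + 3  [with Supply=-1, Demand=4]  = -2

-2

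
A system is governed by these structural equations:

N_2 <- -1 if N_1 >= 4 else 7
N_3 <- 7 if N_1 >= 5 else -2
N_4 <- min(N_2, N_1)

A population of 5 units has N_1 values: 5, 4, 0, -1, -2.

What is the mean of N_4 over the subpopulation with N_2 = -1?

E[N_4|N_2=-1] averages over only the 2 units with N_2=-1 (N_1 = 5, 4): N_4 = -1, -1, mean -1.

-1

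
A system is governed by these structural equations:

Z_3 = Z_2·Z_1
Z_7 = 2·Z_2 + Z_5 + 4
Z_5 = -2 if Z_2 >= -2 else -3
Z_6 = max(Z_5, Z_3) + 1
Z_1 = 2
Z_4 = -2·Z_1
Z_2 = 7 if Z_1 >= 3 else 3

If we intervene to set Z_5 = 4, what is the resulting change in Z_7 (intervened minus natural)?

Under do(Z_5=4), the mechanism Z_5 = -2 if Z_2 >= -2 else -3 is discarded; Z_5 is fixed at 4.
Z_2 = 7 if Z_1 >= 3 else 3  [with Z_1=2]  = 3
Z_7 = 2·Z_2 + Z_5 + 4  [with Z_2=3, Z_5=4]  = 14
Without intervention: Z_2 = 7 if Z_1 >= 3 else 3  [with Z_1=2]  = 3; Z_5 = -2 if Z_2 >= -2 else -3  [with Z_2=3]  = -2; Z_7 = 2·Z_2 + Z_5 + 4  [with Z_2=3, Z_5=-2]  = 8.
Change = 14 − 8 = 6.

6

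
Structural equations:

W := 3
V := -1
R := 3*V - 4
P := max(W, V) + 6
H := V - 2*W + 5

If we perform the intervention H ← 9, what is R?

-7

do(H=9) replaces the equation H := V - 2*W + 5 with the constant H = 9.
R is not downstream of the intervention, so its value is determined by the original equations.
R = 3*V - 4  [with V=-1]  = -7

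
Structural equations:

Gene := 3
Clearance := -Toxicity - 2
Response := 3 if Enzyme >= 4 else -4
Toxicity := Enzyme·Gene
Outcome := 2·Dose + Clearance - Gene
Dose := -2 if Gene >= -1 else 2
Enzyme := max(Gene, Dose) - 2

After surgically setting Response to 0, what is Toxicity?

3

Intervening sets Response = 0 and removes its equation (Response := 3 if Enzyme >= 4 else -4).
No directed path runs from Response to Toxicity, so Toxicity keeps its natural value.
Dose = -2 if Gene >= -1 else 2  [with Gene=3]  = -2
Enzyme = max(Gene, Dose) - 2  [with Gene=3, Dose=-2]  = 1
Toxicity = Enzyme·Gene  [with Enzyme=1, Gene=3]  = 3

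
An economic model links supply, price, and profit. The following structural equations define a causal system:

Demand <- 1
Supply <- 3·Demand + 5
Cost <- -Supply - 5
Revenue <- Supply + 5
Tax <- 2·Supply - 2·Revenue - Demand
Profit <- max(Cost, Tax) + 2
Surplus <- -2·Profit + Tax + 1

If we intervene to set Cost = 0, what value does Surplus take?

-14

The intervention breaks the incoming arrows to Cost: Cost <- -Supply - 5 no longer applies, and Cost = 0.
Supply = 3·Demand + 5  [with Demand=1]  = 8
Revenue = Supply + 5  [with Supply=8]  = 13
Tax = 2·Supply - 2·Revenue - Demand  [with Supply=8, Revenue=13, Demand=1]  = -11
Profit = max(Cost, Tax) + 2  [with Cost=0, Tax=-11]  = 2
Surplus = -2·Profit + Tax + 1  [with Profit=2, Tax=-11]  = -14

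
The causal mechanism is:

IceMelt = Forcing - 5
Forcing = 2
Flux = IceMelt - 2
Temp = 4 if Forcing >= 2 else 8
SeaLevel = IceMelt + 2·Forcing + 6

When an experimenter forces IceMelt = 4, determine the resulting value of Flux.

2

do(IceMelt=4) replaces the equation IceMelt = Forcing - 5 with the constant IceMelt = 4.
Flux = IceMelt - 2  [with IceMelt=4]  = 2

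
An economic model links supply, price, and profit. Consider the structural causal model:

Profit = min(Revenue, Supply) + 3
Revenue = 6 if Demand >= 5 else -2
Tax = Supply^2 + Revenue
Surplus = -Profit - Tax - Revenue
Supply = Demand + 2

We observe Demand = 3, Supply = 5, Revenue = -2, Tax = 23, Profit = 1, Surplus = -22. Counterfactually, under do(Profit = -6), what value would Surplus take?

-15

The intervention breaks the incoming arrows to Profit: Profit = min(Revenue, Supply) + 3 no longer applies, and Profit = -6.
Supply = Demand + 2  [with Demand=3]  = 5
Revenue = 6 if Demand >= 5 else -2  [with Demand=3]  = -2
Tax = Supply^2 + Revenue  [with Supply=5, Revenue=-2]  = 23
Surplus = -Profit - Tax - Revenue  [with Profit=-6, Tax=23, Revenue=-2]  = -15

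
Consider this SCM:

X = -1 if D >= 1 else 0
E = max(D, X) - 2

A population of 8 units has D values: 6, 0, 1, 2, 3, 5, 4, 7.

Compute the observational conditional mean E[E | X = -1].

2

Conditioning on X=-1 selects the 7 unit(s) with D ∈ {6, 1, 2, 3, 5, 4, 7}. Their E values: 4, -1, 0, 1, 3, 2, 5. Mean = 2.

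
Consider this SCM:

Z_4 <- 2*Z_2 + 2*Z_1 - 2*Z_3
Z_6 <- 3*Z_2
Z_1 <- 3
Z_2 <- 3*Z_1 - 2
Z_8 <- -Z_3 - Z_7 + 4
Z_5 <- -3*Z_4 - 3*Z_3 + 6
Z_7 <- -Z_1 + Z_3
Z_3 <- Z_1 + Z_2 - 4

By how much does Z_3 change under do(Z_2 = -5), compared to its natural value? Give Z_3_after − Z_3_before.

The intervention breaks the incoming arrows to Z_2: Z_2 <- 3*Z_1 - 2 no longer applies, and Z_2 = -5.
Z_3 = Z_1 + Z_2 - 4  [with Z_1=3, Z_2=-5]  = -6
Without intervention: Z_2 = 3*Z_1 - 2  [with Z_1=3]  = 7; Z_3 = Z_1 + Z_2 - 4  [with Z_1=3, Z_2=7]  = 6.
Change = -6 − 6 = -12.

-12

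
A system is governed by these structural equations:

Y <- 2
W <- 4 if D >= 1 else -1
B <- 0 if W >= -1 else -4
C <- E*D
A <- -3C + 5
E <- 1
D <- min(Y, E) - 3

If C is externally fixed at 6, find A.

Under do(C=6), the mechanism C <- E*D is discarded; C is fixed at 6.
A = -3C + 5  [with C=6]  = -13

-13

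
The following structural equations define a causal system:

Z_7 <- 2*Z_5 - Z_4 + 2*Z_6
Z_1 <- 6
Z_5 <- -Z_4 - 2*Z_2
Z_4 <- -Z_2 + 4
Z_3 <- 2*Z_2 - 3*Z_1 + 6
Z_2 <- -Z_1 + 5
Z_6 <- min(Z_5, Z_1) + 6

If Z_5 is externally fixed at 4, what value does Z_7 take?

Under do(Z_5=4), the mechanism Z_5 <- -Z_4 - 2*Z_2 is discarded; Z_5 is fixed at 4.
Z_2 = -Z_1 + 5  [with Z_1=6]  = -1
Z_4 = -Z_2 + 4  [with Z_2=-1]  = 5
Z_6 = min(Z_5, Z_1) + 6  [with Z_5=4, Z_1=6]  = 10
Z_7 = 2*Z_5 - Z_4 + 2*Z_6  [with Z_5=4, Z_4=5, Z_6=10]  = 23

23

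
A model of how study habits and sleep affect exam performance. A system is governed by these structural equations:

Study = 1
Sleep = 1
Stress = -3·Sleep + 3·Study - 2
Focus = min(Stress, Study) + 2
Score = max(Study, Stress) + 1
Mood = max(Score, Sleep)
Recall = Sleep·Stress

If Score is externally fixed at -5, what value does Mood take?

The intervention breaks the incoming arrows to Score: Score = max(Study, Stress) + 1 no longer applies, and Score = -5.
Mood = max(Score, Sleep)  [with Score=-5, Sleep=1]  = 1

1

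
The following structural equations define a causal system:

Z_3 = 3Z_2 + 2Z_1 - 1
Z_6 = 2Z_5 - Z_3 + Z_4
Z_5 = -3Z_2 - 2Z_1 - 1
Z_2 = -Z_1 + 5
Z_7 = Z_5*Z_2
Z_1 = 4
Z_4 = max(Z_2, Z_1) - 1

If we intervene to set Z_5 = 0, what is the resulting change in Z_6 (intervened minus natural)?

The intervention breaks the incoming arrows to Z_5: Z_5 = -3Z_2 - 2Z_1 - 1 no longer applies, and Z_5 = 0.
Z_2 = -Z_1 + 5  [with Z_1=4]  = 1
Z_3 = 3Z_2 + 2Z_1 - 1  [with Z_2=1, Z_1=4]  = 10
Z_4 = max(Z_2, Z_1) - 1  [with Z_2=1, Z_1=4]  = 3
Z_6 = 2Z_5 - Z_3 + Z_4  [with Z_5=0, Z_3=10, Z_4=3]  = -7
Without intervention: Z_2 = -Z_1 + 5  [with Z_1=4]  = 1; Z_3 = 3Z_2 + 2Z_1 - 1  [with Z_2=1, Z_1=4]  = 10; Z_4 = max(Z_2, Z_1) - 1  [with Z_2=1, Z_1=4]  = 3; Z_5 = -3Z_2 - 2Z_1 - 1  [with Z_2=1, Z_1=4]  = -12; Z_6 = 2Z_5 - Z_3 + Z_4  [with Z_5=-12, Z_3=10, Z_4=3]  = -31.
Change = -7 − (-31) = 24.

24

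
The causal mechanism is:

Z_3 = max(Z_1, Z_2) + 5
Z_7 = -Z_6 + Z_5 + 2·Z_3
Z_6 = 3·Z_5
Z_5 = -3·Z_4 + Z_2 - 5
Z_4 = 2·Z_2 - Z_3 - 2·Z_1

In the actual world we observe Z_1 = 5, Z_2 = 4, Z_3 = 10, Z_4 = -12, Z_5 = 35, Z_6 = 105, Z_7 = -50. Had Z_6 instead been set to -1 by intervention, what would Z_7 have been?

56

Intervening sets Z_6 = -1 and removes its equation (Z_6 = 3·Z_5).
Z_3 = max(Z_1, Z_2) + 5  [with Z_1=5, Z_2=4]  = 10
Z_4 = 2·Z_2 - Z_3 - 2·Z_1  [with Z_2=4, Z_3=10, Z_1=5]  = -12
Z_5 = -3·Z_4 + Z_2 - 5  [with Z_4=-12, Z_2=4]  = 35
Z_7 = -Z_6 + Z_5 + 2·Z_3  [with Z_6=-1, Z_5=35, Z_3=10]  = 56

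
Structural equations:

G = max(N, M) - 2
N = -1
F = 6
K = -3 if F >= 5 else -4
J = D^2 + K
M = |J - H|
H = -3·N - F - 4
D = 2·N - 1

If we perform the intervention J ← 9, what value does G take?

14

Intervening sets J = 9 and removes its equation (J = D^2 + K).
H = -3·N - F - 4  [with N=-1, F=6]  = -7
M = |J - H|  [with J=9, H=-7]  = 16
G = max(N, M) - 2  [with N=-1, M=16]  = 14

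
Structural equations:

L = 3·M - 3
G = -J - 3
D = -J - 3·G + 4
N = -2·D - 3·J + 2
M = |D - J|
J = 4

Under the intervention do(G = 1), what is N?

do(G=1) replaces the equation G = -J - 3 with the constant G = 1.
D = -J - 3·G + 4  [with J=4, G=1]  = -3
N = -2·D - 3·J + 2  [with D=-3, J=4]  = -4

-4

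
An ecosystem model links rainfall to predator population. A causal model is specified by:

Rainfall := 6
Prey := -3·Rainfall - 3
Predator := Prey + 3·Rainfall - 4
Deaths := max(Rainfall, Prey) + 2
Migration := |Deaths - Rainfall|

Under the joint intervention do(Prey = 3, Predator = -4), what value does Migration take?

2

Under do(Prey = 3, Predator = -4), each intervened variable's structural equation is replaced by its fixed value.
Deaths = max(Rainfall, Prey) + 2  [with Rainfall=6, Prey=3]  = 8
Migration = |Deaths - Rainfall|  [with Deaths=8, Rainfall=6]  = 2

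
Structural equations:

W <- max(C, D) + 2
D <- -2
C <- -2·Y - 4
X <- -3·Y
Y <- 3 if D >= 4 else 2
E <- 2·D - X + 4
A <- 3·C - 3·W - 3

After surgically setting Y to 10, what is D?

-2

Under do(Y=10), the mechanism Y <- 3 if D >= 4 else 2 is discarded; Y is fixed at 10.
D is not downstream of the intervention, so its value is determined by the original equations.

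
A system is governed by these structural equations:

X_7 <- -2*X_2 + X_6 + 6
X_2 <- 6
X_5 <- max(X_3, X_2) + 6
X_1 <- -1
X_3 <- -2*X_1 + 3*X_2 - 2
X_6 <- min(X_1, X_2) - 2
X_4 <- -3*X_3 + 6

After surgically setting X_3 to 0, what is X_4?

The intervention breaks the incoming arrows to X_3: X_3 <- -2*X_1 + 3*X_2 - 2 no longer applies, and X_3 = 0.
X_4 = -3*X_3 + 6  [with X_3=0]  = 6

6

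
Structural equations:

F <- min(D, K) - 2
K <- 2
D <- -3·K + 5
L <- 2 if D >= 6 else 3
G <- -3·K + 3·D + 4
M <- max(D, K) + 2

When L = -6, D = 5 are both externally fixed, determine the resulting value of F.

The joint intervention fixes L = -6, D = 5, removing each variable's own equation.
F = min(D, K) - 2  [with D=5, K=2]  = 0

0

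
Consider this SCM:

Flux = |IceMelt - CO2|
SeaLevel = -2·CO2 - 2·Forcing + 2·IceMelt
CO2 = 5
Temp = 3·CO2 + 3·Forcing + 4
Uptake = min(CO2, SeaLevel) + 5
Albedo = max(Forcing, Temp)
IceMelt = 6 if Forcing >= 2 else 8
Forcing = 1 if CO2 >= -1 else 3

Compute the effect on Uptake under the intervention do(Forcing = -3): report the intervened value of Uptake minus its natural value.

do(Forcing=-3) replaces the equation Forcing = 1 if CO2 >= -1 else 3 with the constant Forcing = -3.
IceMelt = 6 if Forcing >= 2 else 8  [with Forcing=-3]  = 8
SeaLevel = -2·CO2 - 2·Forcing + 2·IceMelt  [with CO2=5, Forcing=-3, IceMelt=8]  = 12
Uptake = min(CO2, SeaLevel) + 5  [with CO2=5, SeaLevel=12]  = 10
Without intervention: Forcing = 1 if CO2 >= -1 else 3  [with CO2=5]  = 1; IceMelt = 6 if Forcing >= 2 else 8  [with Forcing=1]  = 8; SeaLevel = -2·CO2 - 2·Forcing + 2·IceMelt  [with CO2=5, Forcing=1, IceMelt=8]  = 4; Uptake = min(CO2, SeaLevel) + 5  [with CO2=5, SeaLevel=4]  = 9.
Change = 10 − 9 = 1.

1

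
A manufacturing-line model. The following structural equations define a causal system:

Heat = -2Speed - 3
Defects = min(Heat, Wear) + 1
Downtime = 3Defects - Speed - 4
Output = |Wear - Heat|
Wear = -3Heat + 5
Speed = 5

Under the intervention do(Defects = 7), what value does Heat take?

The intervention breaks the incoming arrows to Defects: Defects = min(Heat, Wear) + 1 no longer applies, and Defects = 7.
Since Heat is not a descendant of the intervened variable, it is unaffected.
Heat = -2Speed - 3  [with Speed=5]  = -13

-13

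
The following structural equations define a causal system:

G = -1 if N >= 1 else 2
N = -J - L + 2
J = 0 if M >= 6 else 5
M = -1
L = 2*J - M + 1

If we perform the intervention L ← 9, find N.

-12

The intervention breaks the incoming arrows to L: L = 2*J - M + 1 no longer applies, and L = 9.
J = 0 if M >= 6 else 5  [with M=-1]  = 5
N = -J - L + 2  [with J=5, L=9]  = -12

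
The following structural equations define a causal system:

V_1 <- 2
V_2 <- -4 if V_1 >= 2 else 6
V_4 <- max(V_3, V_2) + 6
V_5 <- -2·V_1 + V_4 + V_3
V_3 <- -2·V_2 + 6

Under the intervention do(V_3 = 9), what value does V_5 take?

20

do(V_3=9) replaces the equation V_3 <- -2·V_2 + 6 with the constant V_3 = 9.
V_2 = -4 if V_1 >= 2 else 6  [with V_1=2]  = -4
V_4 = max(V_3, V_2) + 6  [with V_3=9, V_2=-4]  = 15
V_5 = -2·V_1 + V_4 + V_3  [with V_1=2, V_4=15, V_3=9]  = 20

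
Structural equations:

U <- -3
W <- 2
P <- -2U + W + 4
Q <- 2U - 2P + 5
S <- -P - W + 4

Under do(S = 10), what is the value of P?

do(S=10) replaces the equation S <- -P - W + 4 with the constant S = 10.
P is not downstream of the intervention, so its value is determined by the original equations.
P = -2U + W + 4  [with U=-3, W=2]  = 12

12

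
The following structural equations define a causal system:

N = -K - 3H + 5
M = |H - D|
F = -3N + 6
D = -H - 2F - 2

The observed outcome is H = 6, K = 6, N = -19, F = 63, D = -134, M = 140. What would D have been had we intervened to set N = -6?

do(N=-6) replaces the equation N = -K - 3H + 5 with the constant N = -6.
F = -3N + 6  [with N=-6]  = 24
D = -H - 2F - 2  [with H=6, F=24]  = -56

-56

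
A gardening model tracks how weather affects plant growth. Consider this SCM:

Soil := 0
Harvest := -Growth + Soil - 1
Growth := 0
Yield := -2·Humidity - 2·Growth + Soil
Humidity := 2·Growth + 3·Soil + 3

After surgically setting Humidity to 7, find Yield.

The intervention breaks the incoming arrows to Humidity: Humidity := 2·Growth + 3·Soil + 3 no longer applies, and Humidity = 7.
Yield = -2·Humidity - 2·Growth + Soil  [with Humidity=7, Growth=0, Soil=0]  = -14

-14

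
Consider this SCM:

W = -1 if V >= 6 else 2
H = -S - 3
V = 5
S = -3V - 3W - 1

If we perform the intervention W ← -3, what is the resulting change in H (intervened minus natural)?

Under do(W=-3), the mechanism W = -1 if V >= 6 else 2 is discarded; W is fixed at -3.
S = -3V - 3W - 1  [with V=5, W=-3]  = -7
H = -S - 3  [with S=-7]  = 4
Without intervention: W = -1 if V >= 6 else 2  [with V=5]  = 2; S = -3V - 3W - 1  [with V=5, W=2]  = -22; H = -S - 3  [with S=-22]  = 19.
Change = 4 − 19 = -15.

-15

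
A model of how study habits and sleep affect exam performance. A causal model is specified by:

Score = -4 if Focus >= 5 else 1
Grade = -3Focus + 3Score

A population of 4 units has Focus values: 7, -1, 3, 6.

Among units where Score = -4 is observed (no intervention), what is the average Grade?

-31.5

Conditioning on Score=-4 selects the 2 unit(s) with Focus ∈ {7, 6}. Their Grade values: -33, -30. Mean = -31.5.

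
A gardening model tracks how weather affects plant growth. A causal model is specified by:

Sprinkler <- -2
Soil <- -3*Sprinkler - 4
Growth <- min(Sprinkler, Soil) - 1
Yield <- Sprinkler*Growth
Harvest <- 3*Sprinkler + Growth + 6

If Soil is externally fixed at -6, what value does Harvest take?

do(Soil=-6) replaces the equation Soil <- -3*Sprinkler - 4 with the constant Soil = -6.
Growth = min(Sprinkler, Soil) - 1  [with Sprinkler=-2, Soil=-6]  = -7
Harvest = 3*Sprinkler + Growth + 6  [with Sprinkler=-2, Growth=-7]  = -7

-7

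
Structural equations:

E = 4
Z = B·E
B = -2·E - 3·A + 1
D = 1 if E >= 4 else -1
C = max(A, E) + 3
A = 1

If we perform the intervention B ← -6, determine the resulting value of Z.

-24

do(B=-6) replaces the equation B = -2·E - 3·A + 1 with the constant B = -6.
Z = B·E  [with B=-6, E=4]  = -24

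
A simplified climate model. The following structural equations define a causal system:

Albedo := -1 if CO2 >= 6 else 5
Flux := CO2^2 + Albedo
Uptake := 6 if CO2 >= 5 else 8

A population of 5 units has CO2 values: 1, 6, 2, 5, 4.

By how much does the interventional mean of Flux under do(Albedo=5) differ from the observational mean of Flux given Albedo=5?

4.9

Under do(Albedo=5), Albedo's equation is replaced by Albedo=5 for every unit. Per-unit Flux: 6, 41, 9, 30, 21. Mean = 21.4.
Observing Albedo=5 restricts to units where Albedo's equation naturally yields 5: CO2 ∈ {1, 2, 5, 4}. In that subpopulation Flux = 6, 9, 30, 21, mean 16.5.
Difference = 21.4 − 16.5 = 4.9.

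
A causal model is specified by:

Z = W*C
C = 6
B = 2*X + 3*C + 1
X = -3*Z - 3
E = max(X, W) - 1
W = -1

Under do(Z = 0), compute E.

do(Z=0) replaces the equation Z = W*C with the constant Z = 0.
X = -3*Z - 3  [with Z=0]  = -3
E = max(X, W) - 1  [with X=-3, W=-1]  = -2

-2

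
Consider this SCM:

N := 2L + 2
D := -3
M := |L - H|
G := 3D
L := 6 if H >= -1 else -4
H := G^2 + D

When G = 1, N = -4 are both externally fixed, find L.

-4

The joint intervention fixes G = 1, N = -4, removing each variable's own equation.
H = G^2 + D  [with G=1, D=-3]  = -2
L = 6 if H >= -1 else -4  [with H=-2]  = -4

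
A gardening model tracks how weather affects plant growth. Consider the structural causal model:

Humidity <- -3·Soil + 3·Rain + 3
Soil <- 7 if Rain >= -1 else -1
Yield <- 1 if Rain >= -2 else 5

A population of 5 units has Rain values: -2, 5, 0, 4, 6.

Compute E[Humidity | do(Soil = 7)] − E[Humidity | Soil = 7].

-3.45

Every unit gets Soil=7 under the intervention. Humidity values become -24, -3, -18, -6, 0; E[Humidity|do(Soil=7)] = -10.2.
Observing Soil=7 restricts to units where Soil's equation naturally yields 7: Rain ∈ {5, 0, 4, 6}. In that subpopulation Humidity = -3, -18, -6, 0, mean -6.75.
Difference = -10.2 − (-6.75) = -3.45.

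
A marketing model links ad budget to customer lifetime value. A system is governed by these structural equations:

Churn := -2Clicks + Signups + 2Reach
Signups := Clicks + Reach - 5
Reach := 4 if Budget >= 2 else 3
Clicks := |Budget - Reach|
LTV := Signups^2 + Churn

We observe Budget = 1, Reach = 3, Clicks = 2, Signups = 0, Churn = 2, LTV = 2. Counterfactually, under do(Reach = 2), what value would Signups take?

-2

Under do(Reach=2), the mechanism Reach := 4 if Budget >= 2 else 3 is discarded; Reach is fixed at 2.
Clicks = |Budget - Reach|  [with Budget=1, Reach=2]  = 1
Signups = Clicks + Reach - 5  [with Clicks=1, Reach=2]  = -2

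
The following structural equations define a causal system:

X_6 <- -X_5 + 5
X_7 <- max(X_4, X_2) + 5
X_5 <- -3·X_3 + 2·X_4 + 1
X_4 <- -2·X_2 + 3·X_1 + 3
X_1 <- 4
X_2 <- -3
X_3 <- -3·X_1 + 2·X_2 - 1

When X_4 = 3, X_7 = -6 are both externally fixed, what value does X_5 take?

Setting X_4 = 3, X_7 = -6 by intervention discards those variables' equations.
X_3 = -3·X_1 + 2·X_2 - 1  [with X_1=4, X_2=-3]  = -19
X_5 = -3·X_3 + 2·X_4 + 1  [with X_3=-19, X_4=3]  = 64

64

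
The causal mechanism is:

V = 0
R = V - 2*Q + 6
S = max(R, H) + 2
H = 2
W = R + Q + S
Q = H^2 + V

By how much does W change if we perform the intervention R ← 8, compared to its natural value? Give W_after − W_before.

Under do(R=8), the mechanism R = V - 2*Q + 6 is discarded; R is fixed at 8.
Q = H^2 + V  [with H=2, V=0]  = 4
S = max(R, H) + 2  [with R=8, H=2]  = 10
W = R + Q + S  [with R=8, Q=4, S=10]  = 22
Without intervention: Q = H^2 + V  [with H=2, V=0]  = 4; R = V - 2*Q + 6  [with V=0, Q=4]  = -2; S = max(R, H) + 2  [with R=-2, H=2]  = 4; W = R + Q + S  [with R=-2, Q=4, S=4]  = 6.
Change = 22 − 6 = 16.

16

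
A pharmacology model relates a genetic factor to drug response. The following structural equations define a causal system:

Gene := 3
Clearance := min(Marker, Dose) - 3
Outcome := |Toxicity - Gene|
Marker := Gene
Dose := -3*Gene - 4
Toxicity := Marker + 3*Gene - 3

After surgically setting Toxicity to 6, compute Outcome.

Under do(Toxicity=6), the mechanism Toxicity := Marker + 3*Gene - 3 is discarded; Toxicity is fixed at 6.
Outcome = |Toxicity - Gene|  [with Toxicity=6, Gene=3]  = 3

3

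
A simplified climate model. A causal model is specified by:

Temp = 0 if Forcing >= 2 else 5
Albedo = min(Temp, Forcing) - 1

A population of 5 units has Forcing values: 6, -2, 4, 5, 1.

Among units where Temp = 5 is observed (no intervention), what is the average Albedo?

-1.5

E[Albedo|Temp=5] averages over only the 2 units with Temp=5 (Forcing = -2, 1): Albedo = -3, 0, mean -1.5.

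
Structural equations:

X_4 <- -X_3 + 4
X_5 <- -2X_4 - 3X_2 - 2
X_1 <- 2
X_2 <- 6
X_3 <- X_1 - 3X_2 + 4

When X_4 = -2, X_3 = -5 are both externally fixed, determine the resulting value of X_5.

-16

The joint intervention fixes X_4 = -2, X_3 = -5, removing each variable's own equation.
X_5 = -2X_4 - 3X_2 - 2  [with X_4=-2, X_2=6]  = -16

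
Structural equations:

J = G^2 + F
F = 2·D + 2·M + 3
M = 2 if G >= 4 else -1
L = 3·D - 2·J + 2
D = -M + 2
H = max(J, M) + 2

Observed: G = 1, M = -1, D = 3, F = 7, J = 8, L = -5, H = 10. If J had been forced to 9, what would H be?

Under do(J=9), the mechanism J = G^2 + F is discarded; J is fixed at 9.
M = 2 if G >= 4 else -1  [with G=1]  = -1
H = max(J, M) + 2  [with J=9, M=-1]  = 11

11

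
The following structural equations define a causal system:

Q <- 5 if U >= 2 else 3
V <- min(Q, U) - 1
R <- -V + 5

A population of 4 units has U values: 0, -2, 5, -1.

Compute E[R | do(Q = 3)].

6

Under do(Q=3), Q's equation is replaced by Q=3 for every unit. Per-unit R: 6, 8, 3, 7. Mean = 6.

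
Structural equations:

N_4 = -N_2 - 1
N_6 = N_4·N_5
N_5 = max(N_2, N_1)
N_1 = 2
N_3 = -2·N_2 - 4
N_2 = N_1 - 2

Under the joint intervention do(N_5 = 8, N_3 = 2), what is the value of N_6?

-8

The joint intervention fixes N_5 = 8, N_3 = 2, removing each variable's own equation.
N_2 = N_1 - 2  [with N_1=2]  = 0
N_4 = -N_2 - 1  [with N_2=0]  = -1
N_6 = N_4·N_5  [with N_4=-1, N_5=8]  = -8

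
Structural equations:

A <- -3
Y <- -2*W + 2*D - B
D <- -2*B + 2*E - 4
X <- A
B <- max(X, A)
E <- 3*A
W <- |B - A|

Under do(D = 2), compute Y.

Under do(D=2), the mechanism D <- -2*B + 2*E - 4 is discarded; D is fixed at 2.
X = A  [with A=-3]  = -3
B = max(X, A)  [with X=-3, A=-3]  = -3
W = |B - A|  [with B=-3, A=-3]  = 0
Y = -2*W + 2*D - B  [with W=0, D=2, B=-3]  = 7

7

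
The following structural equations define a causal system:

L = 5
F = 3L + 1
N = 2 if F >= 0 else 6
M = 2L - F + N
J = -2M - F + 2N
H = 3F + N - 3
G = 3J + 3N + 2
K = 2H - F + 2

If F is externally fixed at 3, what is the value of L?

5

Under do(F=3), the mechanism F = 3L + 1 is discarded; F is fixed at 3.
L is not downstream of the intervention, so its value is determined by the original equations.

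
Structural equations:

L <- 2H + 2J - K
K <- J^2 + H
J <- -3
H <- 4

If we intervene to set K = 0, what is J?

-3

Under do(K=0), the mechanism K <- J^2 + H is discarded; K is fixed at 0.
J is not downstream of the intervention, so its value is determined by the original equations.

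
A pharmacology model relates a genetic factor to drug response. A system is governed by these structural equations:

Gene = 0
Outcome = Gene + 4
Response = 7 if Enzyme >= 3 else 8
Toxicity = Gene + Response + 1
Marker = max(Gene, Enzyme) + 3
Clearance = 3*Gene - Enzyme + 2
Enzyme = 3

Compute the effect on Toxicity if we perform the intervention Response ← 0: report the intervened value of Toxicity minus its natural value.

Intervening sets Response = 0 and removes its equation (Response = 7 if Enzyme >= 3 else 8).
Toxicity = Gene + Response + 1  [with Gene=0, Response=0]  = 1
Without intervention: Response = 7 if Enzyme >= 3 else 8  [with Enzyme=3]  = 7; Toxicity = Gene + Response + 1  [with Gene=0, Response=7]  = 8.
Change = 1 − 8 = -7.

-7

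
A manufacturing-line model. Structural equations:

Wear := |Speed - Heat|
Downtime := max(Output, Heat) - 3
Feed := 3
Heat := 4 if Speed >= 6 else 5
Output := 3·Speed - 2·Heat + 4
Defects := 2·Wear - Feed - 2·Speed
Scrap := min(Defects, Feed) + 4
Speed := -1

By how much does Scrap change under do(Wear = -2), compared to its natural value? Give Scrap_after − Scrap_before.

-8

Under do(Wear=-2), the mechanism Wear := |Speed - Heat| is discarded; Wear is fixed at -2.
Defects = 2·Wear - Feed - 2·Speed  [with Wear=-2, Feed=3, Speed=-1]  = -5
Scrap = min(Defects, Feed) + 4  [with Defects=-5, Feed=3]  = -1
Without intervention: Heat = 4 if Speed >= 6 else 5  [with Speed=-1]  = 5; Wear = |Speed - Heat|  [with Speed=-1, Heat=5]  = 6; Defects = 2·Wear - Feed - 2·Speed  [with Wear=6, Feed=3, Speed=-1]  = 11; Scrap = min(Defects, Feed) + 4  [with Defects=11, Feed=3]  = 7.
Change = -1 − 7 = -8.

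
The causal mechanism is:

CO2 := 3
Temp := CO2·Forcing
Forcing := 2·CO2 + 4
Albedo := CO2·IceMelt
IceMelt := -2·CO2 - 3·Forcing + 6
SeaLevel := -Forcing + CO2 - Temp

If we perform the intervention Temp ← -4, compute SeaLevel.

The intervention breaks the incoming arrows to Temp: Temp := CO2·Forcing no longer applies, and Temp = -4.
Forcing = 2·CO2 + 4  [with CO2=3]  = 10
SeaLevel = -Forcing + CO2 - Temp  [with Forcing=10, CO2=3, Temp=-4]  = -3

-3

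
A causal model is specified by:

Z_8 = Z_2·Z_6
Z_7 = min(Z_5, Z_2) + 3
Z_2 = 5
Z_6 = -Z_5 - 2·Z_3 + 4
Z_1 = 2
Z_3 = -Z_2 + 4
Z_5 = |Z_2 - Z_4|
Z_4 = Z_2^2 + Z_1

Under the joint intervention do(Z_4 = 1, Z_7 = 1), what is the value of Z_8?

Setting Z_4 = 1, Z_7 = 1 by intervention discards those variables' equations.
Z_3 = -Z_2 + 4  [with Z_2=5]  = -1
Z_5 = |Z_2 - Z_4|  [with Z_2=5, Z_4=1]  = 4
Z_6 = -Z_5 - 2·Z_3 + 4  [with Z_5=4, Z_3=-1]  = 2
Z_8 = Z_2·Z_6  [with Z_2=5, Z_6=2]  = 10

10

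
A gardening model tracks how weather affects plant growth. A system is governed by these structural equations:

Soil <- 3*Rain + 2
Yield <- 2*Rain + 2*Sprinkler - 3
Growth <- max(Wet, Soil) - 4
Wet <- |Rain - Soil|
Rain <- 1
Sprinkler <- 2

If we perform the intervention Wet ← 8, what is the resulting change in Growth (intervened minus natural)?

3

Intervening sets Wet = 8 and removes its equation (Wet <- |Rain - Soil|).
Soil = 3*Rain + 2  [with Rain=1]  = 5
Growth = max(Wet, Soil) - 4  [with Wet=8, Soil=5]  = 4
Without intervention: Soil = 3*Rain + 2  [with Rain=1]  = 5; Wet = |Rain - Soil|  [with Rain=1, Soil=5]  = 4; Growth = max(Wet, Soil) - 4  [with Wet=4, Soil=5]  = 1.
Change = 4 − 1 = 3.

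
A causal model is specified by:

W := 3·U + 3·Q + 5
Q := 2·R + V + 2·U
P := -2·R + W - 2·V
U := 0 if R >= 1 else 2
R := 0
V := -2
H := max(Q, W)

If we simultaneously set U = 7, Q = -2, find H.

20

Under do(U = 7, Q = -2), each intervened variable's structural equation is replaced by its fixed value.
W = 3·U + 3·Q + 5  [with U=7, Q=-2]  = 20
H = max(Q, W)  [with Q=-2, W=20]  = 20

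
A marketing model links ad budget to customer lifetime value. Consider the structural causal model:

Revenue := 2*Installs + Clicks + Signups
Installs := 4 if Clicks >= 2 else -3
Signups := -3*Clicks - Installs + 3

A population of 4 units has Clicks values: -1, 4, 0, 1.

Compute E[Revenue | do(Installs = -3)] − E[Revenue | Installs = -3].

Under do(Installs=-3), Installs's equation is replaced by Installs=-3 for every unit. Per-unit Revenue: 2, -8, 0, -2. Mean = -2.
Conditioning on Installs=-3 selects the 3 unit(s) with Clicks ∈ {-1, 0, 1}. Their Revenue values: 2, 0, -2. Mean = 0.
Difference = -2 − 0 = -2.

-2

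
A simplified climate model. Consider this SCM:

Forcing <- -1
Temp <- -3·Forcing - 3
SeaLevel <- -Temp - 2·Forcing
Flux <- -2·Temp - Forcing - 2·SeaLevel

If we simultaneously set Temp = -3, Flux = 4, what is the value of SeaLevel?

5

The joint intervention fixes Temp = -3, Flux = 4, removing each variable's own equation.
SeaLevel = -Temp - 2·Forcing  [with Temp=-3, Forcing=-1]  = 5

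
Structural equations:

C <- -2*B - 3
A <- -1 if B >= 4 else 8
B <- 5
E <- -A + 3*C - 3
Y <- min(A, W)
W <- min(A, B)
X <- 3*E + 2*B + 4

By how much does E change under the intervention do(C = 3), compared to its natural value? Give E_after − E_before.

48

The intervention breaks the incoming arrows to C: C <- -2*B - 3 no longer applies, and C = 3.
A = -1 if B >= 4 else 8  [with B=5]  = -1
E = -A + 3*C - 3  [with A=-1, C=3]  = 7
Without intervention: A = -1 if B >= 4 else 8  [with B=5]  = -1; C = -2*B - 3  [with B=5]  = -13; E = -A + 3*C - 3  [with A=-1, C=-13]  = -41.
Change = 7 − (-41) = 48.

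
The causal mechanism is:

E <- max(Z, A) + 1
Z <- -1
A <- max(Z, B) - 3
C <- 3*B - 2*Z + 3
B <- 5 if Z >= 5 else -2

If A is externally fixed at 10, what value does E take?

11

The intervention breaks the incoming arrows to A: A <- max(Z, B) - 3 no longer applies, and A = 10.
E = max(Z, A) + 1  [with Z=-1, A=10]  = 11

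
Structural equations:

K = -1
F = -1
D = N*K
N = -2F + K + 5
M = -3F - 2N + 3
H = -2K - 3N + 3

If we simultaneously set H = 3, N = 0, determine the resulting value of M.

6

The joint intervention fixes H = 3, N = 0, removing each variable's own equation.
M = -3F - 2N + 3  [with F=-1, N=0]  = 6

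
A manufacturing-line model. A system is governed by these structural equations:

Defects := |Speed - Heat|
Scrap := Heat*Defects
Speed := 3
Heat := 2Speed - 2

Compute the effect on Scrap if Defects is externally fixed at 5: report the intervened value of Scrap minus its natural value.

The intervention breaks the incoming arrows to Defects: Defects := |Speed - Heat| no longer applies, and Defects = 5.
Heat = 2Speed - 2  [with Speed=3]  = 4
Scrap = Heat*Defects  [with Heat=4, Defects=5]  = 20
Without intervention: Heat = 2Speed - 2  [with Speed=3]  = 4; Defects = |Speed - Heat|  [with Speed=3, Heat=4]  = 1; Scrap = Heat*Defects  [with Heat=4, Defects=1]  = 4.
Change = 20 − 4 = 16.

16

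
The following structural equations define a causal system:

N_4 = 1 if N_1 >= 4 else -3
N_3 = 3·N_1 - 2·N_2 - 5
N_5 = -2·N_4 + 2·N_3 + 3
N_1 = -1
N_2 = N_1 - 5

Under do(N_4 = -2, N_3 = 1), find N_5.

The joint intervention fixes N_4 = -2, N_3 = 1, removing each variable's own equation.
N_5 = -2·N_4 + 2·N_3 + 3  [with N_4=-2, N_3=1]  = 9

9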